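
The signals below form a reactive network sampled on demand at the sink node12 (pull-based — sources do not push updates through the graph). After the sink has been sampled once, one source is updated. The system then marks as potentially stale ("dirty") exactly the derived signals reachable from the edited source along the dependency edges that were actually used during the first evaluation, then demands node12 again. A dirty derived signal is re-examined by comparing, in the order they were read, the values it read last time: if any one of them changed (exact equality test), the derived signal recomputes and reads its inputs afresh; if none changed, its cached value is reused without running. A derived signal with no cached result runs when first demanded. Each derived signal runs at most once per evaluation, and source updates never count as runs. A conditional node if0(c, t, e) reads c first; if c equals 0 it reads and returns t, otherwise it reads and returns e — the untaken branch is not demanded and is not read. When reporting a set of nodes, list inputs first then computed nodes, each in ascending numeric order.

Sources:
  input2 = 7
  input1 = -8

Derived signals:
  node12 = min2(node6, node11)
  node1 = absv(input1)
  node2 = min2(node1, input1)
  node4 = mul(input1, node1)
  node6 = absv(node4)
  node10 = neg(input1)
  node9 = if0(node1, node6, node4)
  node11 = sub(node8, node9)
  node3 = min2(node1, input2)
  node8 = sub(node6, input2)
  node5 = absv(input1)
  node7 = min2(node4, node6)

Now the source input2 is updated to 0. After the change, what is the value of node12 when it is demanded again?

Initial pass — values computed on the first demand:
  node1 = absv(-8) = 8
  node4 = mul(-8, 8) = -64
  node6 = absv(-64) = 64
  node8 = sub(64, 7) = 57
  node9 = if0(node1=8 -> else branch node4) = -64
  node11 = sub(57, -64) = 121
  node12 = min2(64, 121) = 64

Second demand — change propagation:
  node8: re-runs because input2 7->0; new result 64.
  node11: re-runs because node8 57->64; new result 128.
  node12: re-runs because node11 121->128; new result 64 (unchanged).

node12 now evaluates to 64.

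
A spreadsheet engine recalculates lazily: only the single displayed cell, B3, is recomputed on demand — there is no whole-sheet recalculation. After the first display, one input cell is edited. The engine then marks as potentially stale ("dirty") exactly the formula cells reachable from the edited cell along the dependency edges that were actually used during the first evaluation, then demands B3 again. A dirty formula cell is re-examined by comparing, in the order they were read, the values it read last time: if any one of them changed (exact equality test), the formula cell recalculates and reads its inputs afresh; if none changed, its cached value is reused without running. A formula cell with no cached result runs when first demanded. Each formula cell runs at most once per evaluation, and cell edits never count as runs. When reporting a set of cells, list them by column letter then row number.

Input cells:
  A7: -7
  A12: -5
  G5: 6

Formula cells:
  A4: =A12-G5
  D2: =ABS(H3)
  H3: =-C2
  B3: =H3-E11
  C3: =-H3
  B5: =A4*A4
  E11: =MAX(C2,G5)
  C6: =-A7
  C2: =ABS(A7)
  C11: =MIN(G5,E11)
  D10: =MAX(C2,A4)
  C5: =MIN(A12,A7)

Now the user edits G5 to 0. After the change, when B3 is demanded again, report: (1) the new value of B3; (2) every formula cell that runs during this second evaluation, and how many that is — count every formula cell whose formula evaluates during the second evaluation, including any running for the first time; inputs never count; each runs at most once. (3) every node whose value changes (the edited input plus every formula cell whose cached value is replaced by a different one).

New value of B3: -14.
Formula cells that run: E11 — 1 in total.
Values that change: G5.
Key observation: the change is absorbed at E11 — it re-runs but produces the same value, and the output's value is unchanged.

First evaluation (everything demanded from the output):
  C2 = ABS(-7) = 7
  E11 = MAX(7, 6) = 7
  H3 = -(7) = -7
  B3 = -7 - 7 = -14

Propagation after the edit:
  E11: runs — G5 6->0; result 7 (same value as before).
  B3: checked — values it read are unchanged (H3 unchanged, E11 unchanged); reused cached -14 without running.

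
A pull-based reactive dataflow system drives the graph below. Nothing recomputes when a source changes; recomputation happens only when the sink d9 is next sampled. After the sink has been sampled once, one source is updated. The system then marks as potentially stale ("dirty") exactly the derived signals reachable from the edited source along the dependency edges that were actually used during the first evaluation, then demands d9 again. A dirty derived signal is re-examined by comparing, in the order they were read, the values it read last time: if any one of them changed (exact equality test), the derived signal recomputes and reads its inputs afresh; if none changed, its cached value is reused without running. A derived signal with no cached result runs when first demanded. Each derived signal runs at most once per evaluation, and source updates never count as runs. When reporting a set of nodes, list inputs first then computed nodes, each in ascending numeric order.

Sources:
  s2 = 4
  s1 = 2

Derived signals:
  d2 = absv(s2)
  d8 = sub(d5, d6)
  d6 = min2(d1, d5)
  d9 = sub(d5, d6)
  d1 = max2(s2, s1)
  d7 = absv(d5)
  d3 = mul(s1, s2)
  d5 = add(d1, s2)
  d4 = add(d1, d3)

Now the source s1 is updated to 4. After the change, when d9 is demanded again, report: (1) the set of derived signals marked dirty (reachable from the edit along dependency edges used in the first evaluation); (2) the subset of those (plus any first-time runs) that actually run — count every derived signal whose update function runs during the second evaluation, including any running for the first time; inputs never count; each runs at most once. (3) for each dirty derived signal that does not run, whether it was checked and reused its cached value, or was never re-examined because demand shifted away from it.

First evaluation (everything demanded from the output):
  d1 = max2(4, 2) = 4
  d5 = add(4, 4) = 8
  d6 = min2(4, 8) = 4
  d9 = sub(8, 4) = 4

Propagation after the edit:
  d1: runs — s1 2->4; result 4 (same value as before).
  d5: checked — values it read are unchanged (d1 unchanged, s2 unchanged); reused cached 8 without running.
  d6: checked — values it read are unchanged (d1 unchanged, d5 unchanged); reused cached 4 without running.
  d9: checked — values it read are unchanged (d5 unchanged, d6 unchanged); reused cached 4 without running.

Key observation: the change is absorbed at d1 — it re-runs but produces the same value, and the output's value is unchanged.

Marked dirty: d1, d5, d6, d9.
Derived signals that run: d1 — 1 in total.
Checked but reused from cache: d5, d6, d9.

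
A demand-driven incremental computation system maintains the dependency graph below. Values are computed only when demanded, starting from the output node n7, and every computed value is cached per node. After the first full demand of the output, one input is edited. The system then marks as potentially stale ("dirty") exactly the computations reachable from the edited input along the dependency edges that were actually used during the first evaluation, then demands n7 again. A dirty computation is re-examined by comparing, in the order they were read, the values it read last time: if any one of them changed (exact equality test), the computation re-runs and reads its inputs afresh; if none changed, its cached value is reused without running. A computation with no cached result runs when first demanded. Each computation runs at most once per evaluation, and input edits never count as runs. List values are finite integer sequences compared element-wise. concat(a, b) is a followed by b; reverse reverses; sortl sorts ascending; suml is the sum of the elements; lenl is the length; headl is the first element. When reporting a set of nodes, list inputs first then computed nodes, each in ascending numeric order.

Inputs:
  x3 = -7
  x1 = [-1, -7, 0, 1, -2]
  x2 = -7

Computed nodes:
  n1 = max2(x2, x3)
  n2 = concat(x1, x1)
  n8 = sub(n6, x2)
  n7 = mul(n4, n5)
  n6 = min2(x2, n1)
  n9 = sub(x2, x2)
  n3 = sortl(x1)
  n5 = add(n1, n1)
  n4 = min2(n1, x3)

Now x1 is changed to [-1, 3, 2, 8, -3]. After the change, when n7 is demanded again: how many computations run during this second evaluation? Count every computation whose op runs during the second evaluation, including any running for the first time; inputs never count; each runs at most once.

First evaluation (everything demanded from the output):
  n1 = max2(-7, -7) = -7
  n4 = min2(-7, -7) = -7
  n5 = add(-7, -7) = -14
  n7 = mul(-7, -14) = 98

Propagation after the edit:
  x1 feeds no computation that the output demands — nothing is marked dirty and nothing runs.

Key observation: x1 is never demanded by the output, so the edit triggers no recomputation at all.

Computations that run: none — 0 in total.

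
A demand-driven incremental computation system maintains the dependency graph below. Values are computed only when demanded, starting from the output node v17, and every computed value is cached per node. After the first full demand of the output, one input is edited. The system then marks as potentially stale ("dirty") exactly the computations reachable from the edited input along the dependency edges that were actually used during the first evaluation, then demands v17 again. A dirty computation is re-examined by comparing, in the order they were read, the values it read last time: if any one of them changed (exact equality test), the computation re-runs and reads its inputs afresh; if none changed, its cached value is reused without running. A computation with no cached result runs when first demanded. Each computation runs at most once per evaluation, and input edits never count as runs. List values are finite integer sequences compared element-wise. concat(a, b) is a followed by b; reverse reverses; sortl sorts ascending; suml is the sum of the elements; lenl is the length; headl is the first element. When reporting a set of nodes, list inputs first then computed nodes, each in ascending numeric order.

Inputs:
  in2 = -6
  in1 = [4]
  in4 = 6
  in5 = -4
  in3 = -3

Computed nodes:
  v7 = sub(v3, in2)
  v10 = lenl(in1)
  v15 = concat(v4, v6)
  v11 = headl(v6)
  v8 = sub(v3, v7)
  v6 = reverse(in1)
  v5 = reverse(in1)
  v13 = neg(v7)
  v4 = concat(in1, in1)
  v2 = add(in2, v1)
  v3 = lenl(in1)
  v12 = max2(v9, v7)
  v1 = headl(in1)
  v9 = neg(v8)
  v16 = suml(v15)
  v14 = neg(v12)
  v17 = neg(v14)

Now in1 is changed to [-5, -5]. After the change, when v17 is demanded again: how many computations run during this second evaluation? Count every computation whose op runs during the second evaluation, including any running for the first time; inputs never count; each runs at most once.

Computations that run: v3, v7, v8, v12, v14, v17 — 6 in total.
Key observation: the cutoff stops propagation at v9 — its inputs' values are unchanged, so it reuses its cache.

First evaluation (everything demanded from the output):
  v3 = lenl([4]) = 1
  v7 = sub(1, -6) = 7
  v8 = sub(1, 7) = -6
  v9 = neg(-6) = 6
  v12 = max2(6, 7) = 7
  v14 = neg(7) = -7
  v17 = neg(-7) = 7

Propagation after the edit:
  v3: runs — in1 [4]->[-5, -5]; result 2.
  v7: runs — v3 1->2; result 8.
  v8: runs — v3 1->2; v7 7->8; result -6 (same value as before).
  v9: checked — values it read are unchanged (v8 unchanged); reused cached 6 without running.
  v12: runs — v7 7->8; result 8.
  v14: runs — v12 7->8; result -8.
  v17: runs — v14 -7->-8; result 8.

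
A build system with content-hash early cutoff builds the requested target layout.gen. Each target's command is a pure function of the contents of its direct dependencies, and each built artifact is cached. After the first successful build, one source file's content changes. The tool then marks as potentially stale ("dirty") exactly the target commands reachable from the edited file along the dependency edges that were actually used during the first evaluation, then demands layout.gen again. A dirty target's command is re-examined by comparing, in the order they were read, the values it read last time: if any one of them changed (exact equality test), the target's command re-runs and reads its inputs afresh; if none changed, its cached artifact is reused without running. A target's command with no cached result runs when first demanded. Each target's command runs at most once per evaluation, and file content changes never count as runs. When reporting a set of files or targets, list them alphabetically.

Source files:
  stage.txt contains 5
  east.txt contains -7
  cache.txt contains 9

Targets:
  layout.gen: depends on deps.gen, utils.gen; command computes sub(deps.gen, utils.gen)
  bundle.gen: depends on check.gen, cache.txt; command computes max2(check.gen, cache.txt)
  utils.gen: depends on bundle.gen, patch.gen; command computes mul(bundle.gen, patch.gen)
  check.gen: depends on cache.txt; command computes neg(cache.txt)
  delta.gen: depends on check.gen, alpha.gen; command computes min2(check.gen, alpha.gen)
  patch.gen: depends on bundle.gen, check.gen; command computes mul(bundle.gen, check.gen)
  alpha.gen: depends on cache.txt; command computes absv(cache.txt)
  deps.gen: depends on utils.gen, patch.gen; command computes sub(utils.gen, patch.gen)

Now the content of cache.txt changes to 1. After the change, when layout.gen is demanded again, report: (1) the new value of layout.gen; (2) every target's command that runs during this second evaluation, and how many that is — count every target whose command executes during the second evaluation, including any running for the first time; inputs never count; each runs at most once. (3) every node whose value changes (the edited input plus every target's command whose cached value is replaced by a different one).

New value of layout.gen: 1.
Target commands that run: bundle.gen, check.gen, deps.gen, layout.gen, patch.gen, utils.gen — 6 in total.
Values that change: bundle.gen, cache.txt, check.gen, deps.gen, layout.gen, patch.gen, utils.gen.

First evaluation (everything demanded from the output):
  check.gen = neg(9) = -9
  bundle.gen = max2(-9, 9) = 9
  patch.gen = mul(9, -9) = -81
  utils.gen = mul(9, -81) = -729
  deps.gen = sub(-729, -81) = -648
  layout.gen = sub(-648, -729) = 81

Propagation after the edit:
  check.gen: runs — cache.txt 9->1; result -1.
  bundle.gen: runs — check.gen -9->-1; cache.txt 9->1; result 1.
  patch.gen: runs — bundle.gen 9->1; check.gen -9->-1; result -1.
  utils.gen: runs — bundle.gen 9->1; patch.gen -81->-1; result -1.
  deps.gen: runs — utils.gen -729->-1; patch.gen -81->-1; result 0.
  layout.gen: runs — deps.gen -648->0; utils.gen -729->-1; result 1.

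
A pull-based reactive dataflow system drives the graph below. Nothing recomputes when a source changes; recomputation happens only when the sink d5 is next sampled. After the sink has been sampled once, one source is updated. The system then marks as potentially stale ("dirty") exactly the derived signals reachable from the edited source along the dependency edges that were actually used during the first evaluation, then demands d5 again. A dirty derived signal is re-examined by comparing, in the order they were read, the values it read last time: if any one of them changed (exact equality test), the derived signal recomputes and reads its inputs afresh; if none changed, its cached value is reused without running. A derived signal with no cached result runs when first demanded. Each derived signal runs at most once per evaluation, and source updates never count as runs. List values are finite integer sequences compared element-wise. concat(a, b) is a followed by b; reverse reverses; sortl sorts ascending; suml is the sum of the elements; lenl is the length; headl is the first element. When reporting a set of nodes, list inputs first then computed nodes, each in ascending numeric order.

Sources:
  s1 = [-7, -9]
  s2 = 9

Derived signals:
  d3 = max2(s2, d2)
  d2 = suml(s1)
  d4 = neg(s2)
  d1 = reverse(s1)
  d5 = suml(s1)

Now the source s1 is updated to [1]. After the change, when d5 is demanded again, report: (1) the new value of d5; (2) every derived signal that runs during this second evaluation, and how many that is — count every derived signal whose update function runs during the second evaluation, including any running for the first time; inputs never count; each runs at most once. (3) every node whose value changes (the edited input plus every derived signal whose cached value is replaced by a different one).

New value of d5: 1.
Derived signals that run: d5 — 1 in total.
Values that change: s1, d5.

First evaluation (everything demanded from the output):
  d5 = suml([-7, -9]) = -16

Propagation after the edit:
  d5: runs — s1 [-7, -9]->[1]; result 1.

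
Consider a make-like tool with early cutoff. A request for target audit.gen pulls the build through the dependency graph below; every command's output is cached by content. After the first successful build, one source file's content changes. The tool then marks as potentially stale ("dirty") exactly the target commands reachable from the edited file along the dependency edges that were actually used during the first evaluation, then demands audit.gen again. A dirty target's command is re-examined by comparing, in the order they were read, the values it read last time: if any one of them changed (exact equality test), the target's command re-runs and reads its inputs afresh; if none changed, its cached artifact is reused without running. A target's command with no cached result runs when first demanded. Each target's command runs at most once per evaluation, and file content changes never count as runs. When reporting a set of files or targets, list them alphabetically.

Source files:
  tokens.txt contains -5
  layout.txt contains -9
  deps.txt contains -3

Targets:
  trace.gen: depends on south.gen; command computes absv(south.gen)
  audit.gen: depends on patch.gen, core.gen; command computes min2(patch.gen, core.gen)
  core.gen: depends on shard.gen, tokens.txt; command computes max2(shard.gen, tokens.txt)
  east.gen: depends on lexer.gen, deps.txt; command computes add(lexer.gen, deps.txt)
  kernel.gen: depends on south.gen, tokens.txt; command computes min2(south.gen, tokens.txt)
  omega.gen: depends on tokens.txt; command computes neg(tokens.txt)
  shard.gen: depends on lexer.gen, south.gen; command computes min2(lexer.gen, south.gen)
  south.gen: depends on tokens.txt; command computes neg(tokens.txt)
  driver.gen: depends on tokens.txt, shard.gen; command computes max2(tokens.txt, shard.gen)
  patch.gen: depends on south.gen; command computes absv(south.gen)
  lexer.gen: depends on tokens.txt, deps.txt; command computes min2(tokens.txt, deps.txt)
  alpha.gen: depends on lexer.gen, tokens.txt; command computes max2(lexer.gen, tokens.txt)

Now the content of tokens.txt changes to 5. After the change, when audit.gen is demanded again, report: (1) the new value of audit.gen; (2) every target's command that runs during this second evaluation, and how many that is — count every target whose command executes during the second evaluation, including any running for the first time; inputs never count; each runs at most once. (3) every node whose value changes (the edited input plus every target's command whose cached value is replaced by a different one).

First demand of the output computes:
  lexer.gen = min2(-5, -3) = -5
  south.gen = neg(-5) = 5
  patch.gen = absv(5) = 5
  shard.gen = min2(-5, 5) = -5
  core.gen = max2(-5, -5) = -5
  audit.gen = min2(5, -5) = -5

After the edit, cleaning proceeds:
  lexer.gen: a read changed (tokens.txt -5->5) — executes, giving -3.
  south.gen: a read changed (tokens.txt -5->5) — executes, giving -5.
  patch.gen: a read changed (south.gen 5->-5) — executes, giving 5 — identical to its old value.
  shard.gen: a read changed (lexer.gen -5->-3; south.gen 5->-5) — executes, giving -5 — identical to its old value.
  core.gen: a read changed (tokens.txt -5->5) — executes, giving 5.
  audit.gen: a read changed (core.gen -5->5) — executes, giving 5.

Demanding audit.gen again yields 5.
6 target commands run: audit.gen, core.gen, lexer.gen, patch.gen, shard.gen, south.gen.
The nodes whose values change: audit.gen, core.gen, lexer.gen, south.gen, tokens.txt.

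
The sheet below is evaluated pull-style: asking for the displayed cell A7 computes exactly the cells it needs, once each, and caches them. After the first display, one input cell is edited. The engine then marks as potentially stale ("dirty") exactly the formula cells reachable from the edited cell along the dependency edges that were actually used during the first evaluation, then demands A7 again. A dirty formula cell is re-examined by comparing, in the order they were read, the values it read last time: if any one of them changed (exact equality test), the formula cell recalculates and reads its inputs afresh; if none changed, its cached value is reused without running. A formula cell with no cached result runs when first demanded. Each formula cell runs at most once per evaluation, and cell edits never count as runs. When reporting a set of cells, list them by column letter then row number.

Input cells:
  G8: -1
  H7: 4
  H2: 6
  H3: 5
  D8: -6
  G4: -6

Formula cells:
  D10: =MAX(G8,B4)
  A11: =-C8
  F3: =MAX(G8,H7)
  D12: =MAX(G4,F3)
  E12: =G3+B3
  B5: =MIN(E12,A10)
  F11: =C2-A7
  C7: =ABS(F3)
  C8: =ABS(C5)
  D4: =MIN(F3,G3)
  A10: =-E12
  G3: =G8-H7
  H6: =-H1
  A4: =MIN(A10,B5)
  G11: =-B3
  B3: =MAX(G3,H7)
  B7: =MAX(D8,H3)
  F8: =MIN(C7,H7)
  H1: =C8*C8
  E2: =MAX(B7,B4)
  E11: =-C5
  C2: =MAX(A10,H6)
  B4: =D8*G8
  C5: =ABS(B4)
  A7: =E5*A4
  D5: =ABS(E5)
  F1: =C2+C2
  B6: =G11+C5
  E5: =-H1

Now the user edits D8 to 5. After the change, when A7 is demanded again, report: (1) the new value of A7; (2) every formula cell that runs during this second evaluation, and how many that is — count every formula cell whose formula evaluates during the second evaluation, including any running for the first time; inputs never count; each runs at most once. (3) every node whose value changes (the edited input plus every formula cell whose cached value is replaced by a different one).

First demand of the output computes:
  B4 = -6 * -1 = 6
  C5 = ABS(6) = 6
  C8 = ABS(6) = 6
  G3 = -1 - 4 = -5
  B3 = MAX(-5, 4) = 4
  E12 = -5 + 4 = -1
  A10 = -(-1) = 1
  B5 = MIN(-1, 1) = -1
  A4 = MIN(1, -1) = -1
  H1 = 6 * 6 = 36
  E5 = -(36) = -36
  A7 = -36 * -1 = 36

After the edit, cleaning proceeds:
  B4: a read changed (D8 -6->5) — executes, giving -5.
  C5: a read changed (B4 6->-5) — executes, giving 5.
  C8: a read changed (C5 6->5) — executes, giving 5.
  H1: a read changed (C8 6->5; C8 6->5) — executes, giving 25.
  E5: a read changed (H1 36->25) — executes, giving -25.
  A7: a read changed (E5 -36->-25) — executes, giving 25.

Demanding A7 again yields 25.
6 formula cells run: A7, B4, C5, C8, E5, H1.
The nodes whose values change: A7, B4, C5, C8, D8, E5, H1.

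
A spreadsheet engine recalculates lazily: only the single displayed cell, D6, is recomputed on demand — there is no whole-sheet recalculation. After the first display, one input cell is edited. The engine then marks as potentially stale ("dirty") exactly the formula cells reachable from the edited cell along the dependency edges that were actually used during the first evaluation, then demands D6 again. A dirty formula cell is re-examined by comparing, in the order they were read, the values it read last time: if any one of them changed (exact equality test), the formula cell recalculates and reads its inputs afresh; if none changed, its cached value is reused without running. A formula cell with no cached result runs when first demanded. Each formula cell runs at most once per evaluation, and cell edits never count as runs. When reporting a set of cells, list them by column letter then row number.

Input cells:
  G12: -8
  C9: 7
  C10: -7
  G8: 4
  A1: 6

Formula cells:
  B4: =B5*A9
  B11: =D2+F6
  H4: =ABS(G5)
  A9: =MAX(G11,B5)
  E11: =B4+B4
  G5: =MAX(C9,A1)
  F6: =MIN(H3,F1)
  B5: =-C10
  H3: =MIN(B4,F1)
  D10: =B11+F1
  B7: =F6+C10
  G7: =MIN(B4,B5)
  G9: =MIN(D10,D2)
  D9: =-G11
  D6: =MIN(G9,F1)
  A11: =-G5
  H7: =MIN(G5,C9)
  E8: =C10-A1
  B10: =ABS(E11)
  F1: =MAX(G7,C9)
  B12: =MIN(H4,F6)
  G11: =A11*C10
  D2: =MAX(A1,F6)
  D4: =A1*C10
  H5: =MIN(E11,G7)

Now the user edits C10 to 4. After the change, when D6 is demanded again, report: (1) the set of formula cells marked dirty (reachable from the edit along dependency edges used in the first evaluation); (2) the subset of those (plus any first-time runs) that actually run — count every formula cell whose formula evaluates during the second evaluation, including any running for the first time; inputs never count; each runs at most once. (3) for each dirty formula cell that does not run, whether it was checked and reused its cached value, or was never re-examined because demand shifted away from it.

Marked dirty: A9, B4, B5, B11, D2, D6, D10, F1, F6, G7, G9, G11, H3.
Formula cells that run: A9, B4, B5, F1, G7, G11, H3 — 7 in total.
Checked but reused from cache: B11, D2, D6, D10, F6, G9.
Key observation: the cutoff stops propagation at F6 — its inputs' values are unchanged, so it reuses its cache.

First evaluation (everything demanded from the output):
  B5 = -(-7) = 7
  G5 = MAX(7, 6) = 7
  A11 = -(7) = -7
  G11 = -7 * -7 = 49
  A9 = MAX(49, 7) = 49
  B4 = 7 * 49 = 343
  G7 = MIN(343, 7) = 7
  F1 = MAX(7, 7) = 7
  H3 = MIN(343, 7) = 7
  F6 = MIN(7, 7) = 7
  D2 = MAX(6, 7) = 7
  B11 = 7 + 7 = 14
  D10 = 14 + 7 = 21
  G9 = MIN(21, 7) = 7
  D6 = MIN(7, 7) = 7

Propagation after the edit:
  B5: runs — C10 -7->4; result -4.
  G11: runs — C10 -7->4; result -28.
  A9: runs — G11 49->-28; B5 7->-4; result -4.
  B4: runs — B5 7->-4; A9 49->-4; result 16.
  G7: runs — B4 343->16; B5 7->-4; result -4.
  F1: runs — G7 7->-4; result 7 (same value as before).
  H3: runs — B4 343->16; result 7 (same value as before).
  F6: checked — values it read are unchanged (H3 unchanged, F1 unchanged); reused cached 7 without running.
  D2: checked — values it read are unchanged (A1 unchanged, F6 unchanged); reused cached 7 without running.
  B11: checked — values it read are unchanged (D2 unchanged, F6 unchanged); reused cached 14 without running.
  D10: checked — values it read are unchanged (B11 unchanged, F1 unchanged); reused cached 21 without running.
  G9: checked — values it read are unchanged (D10 unchanged, D2 unchanged); reused cached 7 without running.
  D6: checked — values it read are unchanged (G9 unchanged, F1 unchanged); reused cached 7 without running.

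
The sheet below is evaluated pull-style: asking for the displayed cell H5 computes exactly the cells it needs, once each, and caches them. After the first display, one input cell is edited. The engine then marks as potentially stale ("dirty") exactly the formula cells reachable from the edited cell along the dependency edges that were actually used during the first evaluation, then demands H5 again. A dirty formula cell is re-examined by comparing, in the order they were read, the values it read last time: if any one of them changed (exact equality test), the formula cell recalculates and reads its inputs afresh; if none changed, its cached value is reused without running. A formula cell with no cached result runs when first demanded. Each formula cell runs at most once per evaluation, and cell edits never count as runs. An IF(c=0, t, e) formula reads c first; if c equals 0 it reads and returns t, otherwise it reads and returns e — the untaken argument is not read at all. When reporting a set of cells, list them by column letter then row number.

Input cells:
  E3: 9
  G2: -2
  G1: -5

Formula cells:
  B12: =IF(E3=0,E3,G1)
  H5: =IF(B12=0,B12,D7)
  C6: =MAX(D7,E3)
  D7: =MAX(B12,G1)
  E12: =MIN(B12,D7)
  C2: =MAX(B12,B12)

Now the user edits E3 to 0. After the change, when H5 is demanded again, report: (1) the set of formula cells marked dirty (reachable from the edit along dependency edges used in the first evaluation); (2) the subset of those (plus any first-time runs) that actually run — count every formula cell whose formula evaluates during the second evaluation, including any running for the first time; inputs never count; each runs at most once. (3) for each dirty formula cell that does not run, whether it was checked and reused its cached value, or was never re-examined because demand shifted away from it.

First demand of the output computes:
  B12 = IF(E3=0: E3=9 -> else branch G1) = -5
  D7 = MAX(-5, -5) = -5
  H5 = IF(B12=0: B12=-5 -> else branch D7) = -5

After the edit, cleaning proceeds:
  B12: a read changed (E3 9->0) — executes, giving 0.
  D7: stays stale; no demand reaches it after the flip.
  H5: a read changed (B12 -5->0) — executes, giving 0.

Note the branch switch — demand abandons D7, which is never re-examined.

The edit dirties: B12, D7, H5.
2 formula cells run: B12, H5.
Unvisited dirty nodes (no longer demanded): D7.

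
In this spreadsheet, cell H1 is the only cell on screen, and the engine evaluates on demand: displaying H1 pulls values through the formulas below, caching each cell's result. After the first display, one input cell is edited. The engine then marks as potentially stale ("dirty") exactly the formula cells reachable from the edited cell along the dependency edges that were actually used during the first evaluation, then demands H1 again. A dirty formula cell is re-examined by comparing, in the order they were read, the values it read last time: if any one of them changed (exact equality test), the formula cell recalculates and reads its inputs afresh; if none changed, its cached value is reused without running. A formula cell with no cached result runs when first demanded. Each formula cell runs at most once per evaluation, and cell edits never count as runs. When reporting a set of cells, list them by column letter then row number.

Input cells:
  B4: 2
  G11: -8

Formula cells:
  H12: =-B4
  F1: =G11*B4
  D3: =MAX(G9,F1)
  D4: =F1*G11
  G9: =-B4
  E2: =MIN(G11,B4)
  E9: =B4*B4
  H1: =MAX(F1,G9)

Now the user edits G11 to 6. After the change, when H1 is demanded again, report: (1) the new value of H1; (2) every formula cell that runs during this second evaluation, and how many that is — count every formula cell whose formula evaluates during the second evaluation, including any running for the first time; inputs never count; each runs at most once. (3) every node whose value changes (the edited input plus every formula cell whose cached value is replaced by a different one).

H1 now evaluates to 12.
Run set: F1, H1 (2 run).
Changed values: F1, G11, H1.

Initial pass — values computed on the first demand:
  F1 = -8 * 2 = -16
  G9 = -(2) = -2
  H1 = MAX(-16, -2) = -2

Second demand — change propagation:
  F1: re-runs because G11 -8->6; new result 12.
  H1: re-runs because F1 -16->12; new result 12.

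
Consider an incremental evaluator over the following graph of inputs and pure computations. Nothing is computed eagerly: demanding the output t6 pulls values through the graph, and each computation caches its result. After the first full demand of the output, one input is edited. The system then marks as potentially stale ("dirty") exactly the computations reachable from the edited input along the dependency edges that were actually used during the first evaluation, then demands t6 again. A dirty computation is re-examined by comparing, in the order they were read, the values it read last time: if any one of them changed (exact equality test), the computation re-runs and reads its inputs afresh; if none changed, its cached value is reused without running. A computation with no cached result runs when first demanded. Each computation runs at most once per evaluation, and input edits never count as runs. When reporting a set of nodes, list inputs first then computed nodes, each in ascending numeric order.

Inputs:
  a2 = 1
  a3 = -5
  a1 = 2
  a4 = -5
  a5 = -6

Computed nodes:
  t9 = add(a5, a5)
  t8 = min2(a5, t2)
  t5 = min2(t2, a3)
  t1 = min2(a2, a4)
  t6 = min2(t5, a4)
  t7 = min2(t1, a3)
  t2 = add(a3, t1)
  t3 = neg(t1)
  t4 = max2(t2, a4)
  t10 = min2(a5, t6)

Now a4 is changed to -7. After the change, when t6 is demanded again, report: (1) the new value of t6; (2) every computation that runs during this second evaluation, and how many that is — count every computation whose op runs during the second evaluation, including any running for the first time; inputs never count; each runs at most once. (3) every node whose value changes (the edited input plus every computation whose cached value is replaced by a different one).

t6 now evaluates to -12.
Run set: t1, t2, t5, t6 (4 run).
Changed values: a4, t1, t2, t5, t6.

Initial pass — values computed on the first demand:
  t1 = min2(1, -5) = -5
  t2 = add(-5, -5) = -10
  t5 = min2(-10, -5) = -10
  t6 = min2(-10, -5) = -10

Second demand — change propagation:
  t1: re-runs because a4 -5->-7; new result -7.
  t2: re-runs because t1 -5->-7; new result -12.
  t5: re-runs because t2 -10->-12; new result -12.
  t6: re-runs because t5 -10->-12; a4 -5->-7; new result -12.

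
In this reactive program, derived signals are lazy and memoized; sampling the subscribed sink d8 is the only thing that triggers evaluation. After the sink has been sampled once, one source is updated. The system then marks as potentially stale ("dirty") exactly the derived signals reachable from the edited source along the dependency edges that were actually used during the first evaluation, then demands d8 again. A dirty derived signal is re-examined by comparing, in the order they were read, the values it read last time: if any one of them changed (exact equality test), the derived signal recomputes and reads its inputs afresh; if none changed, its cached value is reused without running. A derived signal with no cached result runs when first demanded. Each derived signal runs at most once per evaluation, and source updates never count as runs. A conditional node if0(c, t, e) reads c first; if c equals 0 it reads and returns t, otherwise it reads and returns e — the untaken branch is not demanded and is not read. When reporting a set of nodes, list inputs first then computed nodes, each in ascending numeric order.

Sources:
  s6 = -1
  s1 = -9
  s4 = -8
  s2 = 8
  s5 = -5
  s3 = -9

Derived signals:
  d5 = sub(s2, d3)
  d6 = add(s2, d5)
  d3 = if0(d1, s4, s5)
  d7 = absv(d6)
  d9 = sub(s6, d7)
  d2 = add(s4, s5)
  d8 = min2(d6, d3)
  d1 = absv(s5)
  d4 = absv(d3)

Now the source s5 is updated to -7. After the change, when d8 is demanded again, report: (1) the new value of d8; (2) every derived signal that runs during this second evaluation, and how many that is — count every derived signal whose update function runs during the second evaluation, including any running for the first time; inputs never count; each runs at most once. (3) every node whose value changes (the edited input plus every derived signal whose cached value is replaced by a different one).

First demand of the output computes:
  d1 = absv(-5) = 5
  d3 = if0(d1=5 -> else branch s5) = -5
  d5 = sub(8, -5) = 13
  d6 = add(8, 13) = 21
  d8 = min2(21, -5) = -5

After the edit, cleaning proceeds:
  d1: a read changed (s5 -5->-7) — executes, giving 7.
  d3: a read changed (d1 5->7; s5 -5->-7) — executes, giving -7.
  d5: a read changed (d3 -5->-7) — executes, giving 15.
  d6: a read changed (d5 13->15) — executes, giving 23.
  d8: a read changed (d6 21->23; d3 -5->-7) — executes, giving -7.

Demanding d8 again yields -7.
5 derived signals run: d1, d3, d5, d6, d8.
The nodes whose values change: s5, d1, d3, d5, d6, d8.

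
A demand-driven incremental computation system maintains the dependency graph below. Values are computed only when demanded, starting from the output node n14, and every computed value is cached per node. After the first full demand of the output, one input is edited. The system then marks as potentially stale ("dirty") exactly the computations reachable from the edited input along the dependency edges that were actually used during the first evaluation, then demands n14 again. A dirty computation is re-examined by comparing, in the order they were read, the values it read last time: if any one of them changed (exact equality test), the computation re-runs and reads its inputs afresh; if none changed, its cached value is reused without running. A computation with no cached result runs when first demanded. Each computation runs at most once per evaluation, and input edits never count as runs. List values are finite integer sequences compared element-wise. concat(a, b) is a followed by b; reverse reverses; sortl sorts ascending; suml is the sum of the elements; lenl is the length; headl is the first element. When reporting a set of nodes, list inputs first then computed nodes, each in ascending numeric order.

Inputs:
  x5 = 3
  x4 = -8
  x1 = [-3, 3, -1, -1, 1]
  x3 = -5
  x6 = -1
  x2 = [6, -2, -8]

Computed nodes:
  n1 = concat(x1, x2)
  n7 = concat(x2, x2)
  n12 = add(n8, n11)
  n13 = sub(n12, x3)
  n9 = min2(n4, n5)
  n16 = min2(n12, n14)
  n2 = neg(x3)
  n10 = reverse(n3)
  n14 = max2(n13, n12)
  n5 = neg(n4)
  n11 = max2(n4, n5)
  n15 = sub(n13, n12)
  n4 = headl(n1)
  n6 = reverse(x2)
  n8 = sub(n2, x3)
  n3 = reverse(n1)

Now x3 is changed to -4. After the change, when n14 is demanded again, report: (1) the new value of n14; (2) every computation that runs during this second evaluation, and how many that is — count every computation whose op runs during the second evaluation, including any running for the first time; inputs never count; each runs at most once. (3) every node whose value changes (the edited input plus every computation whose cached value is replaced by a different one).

New value of n14: 15.
Computations that run: n2, n8, n12, n13, n14 — 5 in total.
Values that change: x3, n2, n8, n12, n13, n14.

First evaluation (everything demanded from the output):
  n1 = concat([-3, 3, -1, -1, 1], [6, -2, -8]) = [-3, 3, -1, -1, 1, 6, -2, -8]
  n2 = neg(-5) = 5
  n4 = headl([-3, 3, -1, -1, 1, 6, -2, -8]) = -3
  n5 = neg(-3) = 3
  n8 = sub(5, -5) = 10
  n11 = max2(-3, 3) = 3
  n12 = add(10, 3) = 13
  n13 = sub(13, -5) = 18
  n14 = max2(18, 13) = 18

Propagation after the edit:
  n2: runs — x3 -5->-4; result 4.
  n8: runs — n2 5->4; x3 -5->-4; result 8.
  n12: runs — n8 10->8; result 11.
  n13: runs — n12 13->11; x3 -5->-4; result 15.
  n14: runs — n13 18->15; n12 13->11; result 15.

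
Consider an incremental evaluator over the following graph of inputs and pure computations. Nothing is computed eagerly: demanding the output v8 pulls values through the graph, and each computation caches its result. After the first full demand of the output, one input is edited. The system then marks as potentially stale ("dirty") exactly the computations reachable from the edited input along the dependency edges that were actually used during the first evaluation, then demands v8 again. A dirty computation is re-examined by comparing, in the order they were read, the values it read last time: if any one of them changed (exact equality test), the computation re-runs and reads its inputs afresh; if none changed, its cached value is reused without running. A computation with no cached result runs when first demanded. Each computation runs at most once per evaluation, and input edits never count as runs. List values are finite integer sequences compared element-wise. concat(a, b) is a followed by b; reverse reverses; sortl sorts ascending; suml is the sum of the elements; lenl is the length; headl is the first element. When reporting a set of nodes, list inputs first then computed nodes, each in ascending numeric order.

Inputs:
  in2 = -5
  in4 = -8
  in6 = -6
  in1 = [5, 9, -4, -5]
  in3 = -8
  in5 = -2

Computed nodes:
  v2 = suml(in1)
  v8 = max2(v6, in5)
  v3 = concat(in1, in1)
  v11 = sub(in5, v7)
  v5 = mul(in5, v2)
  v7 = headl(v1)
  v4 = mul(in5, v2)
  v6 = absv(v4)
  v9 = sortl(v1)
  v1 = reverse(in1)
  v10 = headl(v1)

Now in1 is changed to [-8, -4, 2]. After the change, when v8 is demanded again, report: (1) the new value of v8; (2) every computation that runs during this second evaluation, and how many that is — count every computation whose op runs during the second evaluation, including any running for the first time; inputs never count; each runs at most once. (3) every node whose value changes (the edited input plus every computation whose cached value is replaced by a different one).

v8 now evaluates to 20.
Run set: v2, v4, v6, v8 (4 run).
Changed values: in1, v2, v4, v6, v8.

Initial pass — values computed on the first demand:
  v2 = suml([5, 9, -4, -5]) = 5
  v4 = mul(-2, 5) = -10
  v6 = absv(-10) = 10
  v8 = max2(10, -2) = 10

Second demand — change propagation:
  v2: re-runs because in1 [5, 9, -4, -5]->[-8, -4, 2]; new result -10.
  v4: re-runs because v2 5->-10; new result 20.
  v6: re-runs because v4 -10->20; new result 20.
  v8: re-runs because v6 10->20; new result 20.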